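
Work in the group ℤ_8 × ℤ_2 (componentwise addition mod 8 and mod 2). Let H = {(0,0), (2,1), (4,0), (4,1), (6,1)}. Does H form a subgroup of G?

|H| = 5 does not divide |G| = 16, so by Lagrange H is not a subgroup.

No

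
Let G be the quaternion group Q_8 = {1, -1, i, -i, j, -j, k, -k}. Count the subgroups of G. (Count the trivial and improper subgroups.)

|G| = 8, so by Lagrange every subgroup order divides 8. Divisors: 1, 2, 4, 8.
Subgroups by order — order 1: 1; order 2: 1; order 4: 3; order 8: 1.
Total: 1 + 1 + 3 + 1 = 6.

6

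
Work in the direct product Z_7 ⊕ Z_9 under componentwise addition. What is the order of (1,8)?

63

The order of (1,8) in Z_7 × Z_9 is lcm(ord(1) in Z_7, ord(8) in Z_9).
ord(1) = 7 and ord(8) = 9, so |⟨(1,8)⟩| = lcm(7, 9) = 63.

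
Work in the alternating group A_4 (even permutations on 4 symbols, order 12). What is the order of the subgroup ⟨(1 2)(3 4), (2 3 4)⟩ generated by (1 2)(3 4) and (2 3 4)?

12

|⟨(1 2)(3 4)⟩| = 2 and |⟨(2 3 4)⟩| = 3, so |H| is a multiple of lcm(2, 3) = 6 and divides |G| = 12.
Closing {(1 2)(3 4), (2 3 4)} under the group operation gives all of G, so |H| = 12.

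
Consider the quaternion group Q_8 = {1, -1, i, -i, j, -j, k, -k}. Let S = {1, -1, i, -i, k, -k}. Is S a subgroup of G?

No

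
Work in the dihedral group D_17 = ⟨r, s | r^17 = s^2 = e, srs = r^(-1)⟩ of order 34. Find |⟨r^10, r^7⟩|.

|⟨r^10⟩| = 17 and |⟨r^7⟩| = 17, so |H| is a multiple of lcm(17, 17) = 17 and divides |G| = 34.
Closing under the operation: H = {e, r, r^2, r^3, r^4, r^5, r^6, r^7, r^8, r^9, r^10, r^11, r^12, r^13, r^14, r^15, r^16}, so |H| = 17.

17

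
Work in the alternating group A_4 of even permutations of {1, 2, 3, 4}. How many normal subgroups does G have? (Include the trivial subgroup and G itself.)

3

G has 10 subgroups. Checking conjugation-invariance by order — order 1: 1/1 normal; order 2: 0/3 normal; order 3: 0/4 normal; order 4: 1/1 normal; order 12: 1/1 normal.
Total normal subgroups: 3.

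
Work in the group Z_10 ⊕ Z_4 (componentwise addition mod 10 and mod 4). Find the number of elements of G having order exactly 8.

0

An element (a,b) has order lcm(ord(a), ord(b)); count pairs with lcm equal to 8.
Enumerating gives 0 such elements.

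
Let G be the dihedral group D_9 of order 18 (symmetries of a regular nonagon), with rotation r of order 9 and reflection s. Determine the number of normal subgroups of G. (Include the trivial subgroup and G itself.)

4

G has 16 subgroups. Checking conjugation-invariance by order — order 1: 1/1 normal; order 2: 0/9 normal; order 3: 1/1 normal; order 6: 0/3 normal; order 9: 1/1 normal; order 18: 1/1 normal.
Total normal subgroups: 4.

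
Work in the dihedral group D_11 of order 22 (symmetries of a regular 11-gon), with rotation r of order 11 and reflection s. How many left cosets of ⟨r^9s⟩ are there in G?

11

|⟨r^9s⟩| = 2 and |G| = 22.
By Lagrange, [G : H] = |G|/|H| = 22/2 = 11.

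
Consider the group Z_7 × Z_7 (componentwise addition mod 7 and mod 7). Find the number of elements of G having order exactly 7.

48

An element (a,b) has order lcm(ord(a), ord(b)); count pairs with lcm equal to 7.
Enumerating gives 48 such elements.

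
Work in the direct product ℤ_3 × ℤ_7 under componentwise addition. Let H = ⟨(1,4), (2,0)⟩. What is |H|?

|⟨(1,4)⟩| = 21 and |⟨(2,0)⟩| = 3, so |H| is a multiple of lcm(21, 3) = 21 and divides |G| = 21.
Closing {(1,4), (2,0)} under the group operation gives all of G, so |H| = 21.

21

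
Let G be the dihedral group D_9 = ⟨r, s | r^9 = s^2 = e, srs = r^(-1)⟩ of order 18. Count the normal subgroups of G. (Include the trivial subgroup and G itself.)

4

G has 16 subgroups. Checking conjugation-invariance by order — order 1: 1/1 normal; order 2: 0/9 normal; order 3: 1/1 normal; order 6: 0/3 normal; order 9: 1/1 normal; order 18: 1/1 normal.
Total normal subgroups: 4.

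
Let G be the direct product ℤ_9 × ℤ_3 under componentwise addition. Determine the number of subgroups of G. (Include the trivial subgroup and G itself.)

10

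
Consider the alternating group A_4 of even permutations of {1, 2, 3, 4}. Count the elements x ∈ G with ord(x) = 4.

0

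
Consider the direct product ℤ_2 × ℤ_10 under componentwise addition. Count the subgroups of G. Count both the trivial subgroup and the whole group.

10

|G| = 20, so by Lagrange every subgroup order divides 20. Divisors: 1, 2, 4, 5, 10, 20.
Subgroups by order — order 1: 1; order 2: 3; order 4: 1; order 5: 1; order 10: 3; order 20: 1.
Total: 1 + 3 + 1 + 1 + 3 + 1 = 10.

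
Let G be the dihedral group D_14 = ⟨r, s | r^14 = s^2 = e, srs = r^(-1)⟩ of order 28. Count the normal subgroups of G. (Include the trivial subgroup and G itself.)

G has 28 subgroups. Checking conjugation-invariance by order — order 1: 1/1 normal; order 2: 1/15 normal; order 4: 0/7 normal; order 7: 1/1 normal; order 14: 3/3 normal; order 28: 1/1 normal.
Total normal subgroups: 7.

7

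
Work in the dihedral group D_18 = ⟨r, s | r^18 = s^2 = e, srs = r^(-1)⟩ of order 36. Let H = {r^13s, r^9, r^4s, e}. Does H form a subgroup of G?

|H| = 4 divides |G| = 36, consistent with Lagrange.
H contains the identity, every element's inverse is in H, and H is closed under ·: it is a subgroup.

Yes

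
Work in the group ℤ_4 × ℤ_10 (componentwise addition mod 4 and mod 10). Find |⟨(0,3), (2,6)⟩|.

20

|⟨(0,3)⟩| = 10 and |⟨(2,6)⟩| = 10, so |H| is a multiple of lcm(10, 10) = 10 and divides |G| = 40.
Closing under the operation: H = {(0,0), (0,1), (0,2), (0,3), (0,4), (0,5), (0,6), (0,7), (0,8), (0,9), (2,0), (2,1), (2,2), (2,3), (2,4), (2,5), (2,6), (2,7), (2,8), (2,9)}, so |H| = 20.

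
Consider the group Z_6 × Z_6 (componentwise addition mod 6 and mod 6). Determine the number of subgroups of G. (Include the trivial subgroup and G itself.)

30

|G| = 36, so by Lagrange every subgroup order divides 36. Divisors: 1, 2, 3, 4, 6, 9, 12, 18, 36.
Subgroups by order — order 1: 1; order 2: 3; order 3: 4; order 4: 1; order 6: 12; order 9: 1; order 12: 4; order 18: 3; order 36: 1.
Total: 1 + 3 + 4 + 1 + 12 + 1 + 4 + 3 + 1 = 30.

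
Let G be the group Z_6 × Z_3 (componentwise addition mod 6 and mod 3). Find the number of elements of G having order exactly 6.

An element (a,b) has order lcm(ord(a), ord(b)); count pairs with lcm equal to 6.
Enumerating gives 8 such elements.

8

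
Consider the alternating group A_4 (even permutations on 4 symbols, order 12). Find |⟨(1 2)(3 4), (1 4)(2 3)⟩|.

|⟨(1 2)(3 4)⟩| = 2 and |⟨(1 4)(2 3)⟩| = 2, so |H| is a multiple of lcm(2, 2) = 2 and divides |G| = 12.
Closing under the operation: H = {e, (1 2)(3 4), (1 3)(2 4), (1 4)(2 3)}, so |H| = 4.

4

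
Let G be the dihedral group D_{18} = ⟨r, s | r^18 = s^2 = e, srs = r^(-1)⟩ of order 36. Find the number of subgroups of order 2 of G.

|G| = 36 and 2 | 36, so subgroups of order 2 are possible by Lagrange.
The subgroups of order 2 are: {e, r^10s}; {e, r^11s}; {e, r^12s}; {e, r^13s}; … (19 in all).
So G has 19 subgroups of order 2.

19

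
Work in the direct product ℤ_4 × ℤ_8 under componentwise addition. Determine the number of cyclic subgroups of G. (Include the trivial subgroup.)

14

Group the elements of G by the cyclic subgroup they generate; each cyclic subgroup of order d accounts for φ(d) elements.
Cyclic subgroups by order — order 1: 1; order 2: 3; order 4: 6; order 8: 4.
Total: 14.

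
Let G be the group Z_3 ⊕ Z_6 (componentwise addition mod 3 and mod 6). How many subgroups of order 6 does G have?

|G| = 18 and 6 | 18, so subgroups of order 6 are possible by Lagrange.
The subgroups of order 6 are: {(0,0), (0,1), (0,2), (0,3), (0,4), (0,5)}; {(0,0), (0,3), (1,0), (1,3), (2,0), (2,3)}; {(0,0), (0,3), (1,1), (1,4), (2,2), (2,5)}; {(0,0), (0,3), (1,2), (1,5), (2,1), (2,4)}.
So G has 4 subgroups of order 6.

4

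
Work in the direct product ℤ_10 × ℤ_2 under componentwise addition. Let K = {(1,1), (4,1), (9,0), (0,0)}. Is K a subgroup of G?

No

(1,1) ∈ K but its inverse (9,1) ∉ K, so K is not a subgroup.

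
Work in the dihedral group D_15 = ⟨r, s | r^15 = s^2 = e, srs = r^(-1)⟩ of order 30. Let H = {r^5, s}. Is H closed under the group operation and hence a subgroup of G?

The identity e ∉ H, so H is not a subgroup.

No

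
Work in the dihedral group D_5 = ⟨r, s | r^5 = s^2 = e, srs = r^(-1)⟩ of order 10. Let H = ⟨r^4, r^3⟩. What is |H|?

|⟨r^4⟩| = 5 and |⟨r^3⟩| = 5, so |H| is a multiple of lcm(5, 5) = 5 and divides |G| = 10.
Closing under the operation: H = {e, r, r^2, r^3, r^4}, so |H| = 5.

5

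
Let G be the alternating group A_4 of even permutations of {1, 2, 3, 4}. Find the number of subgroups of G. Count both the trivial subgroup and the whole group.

10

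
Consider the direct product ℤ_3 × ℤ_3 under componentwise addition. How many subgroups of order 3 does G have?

4

|G| = 9 and 3 | 9, so subgroups of order 3 are possible by Lagrange.
The subgroups of order 3 are: {(0,0), (0,1), (0,2)}; {(0,0), (1,0), (2,0)}; {(0,0), (1,1), (2,2)}; {(0,0), (1,2), (2,1)}.
So G has 4 subgroups of order 3.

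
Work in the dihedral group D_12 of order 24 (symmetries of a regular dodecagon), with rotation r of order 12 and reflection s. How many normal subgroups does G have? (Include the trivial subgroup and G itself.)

G has 34 subgroups. Checking conjugation-invariance by order — order 1: 1/1 normal; order 2: 1/13 normal; order 3: 1/1 normal; order 4: 1/7 normal; order 6: 1/5 normal; order 8: 0/3 normal; order 12: 3/3 normal; order 24: 1/1 normal.
Total normal subgroups: 9.

9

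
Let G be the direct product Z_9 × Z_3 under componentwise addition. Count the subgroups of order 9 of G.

4

|G| = 27 and 9 | 27, so subgroups of order 9 are possible by Lagrange.
The subgroups of order 9 are: {(0,0), (0,1), (0,2), (3,0), (3,1), (3,2), (6,0), (6,1), (6,2)}; {(0,0), (1,0), (2,0), (3,0), (4,0), (5,0), (6,0), (7,0), (8,0)}; {(0,0), (1,1), (2,2), (3,0), (4,1), (5,2), (6,0), (7,1), (8,2)}; {(0,0), (1,2), (2,1), (3,0), (4,2), (5,1), (6,0), (7,2), (8,1)}.
So G has 4 subgroups of order 9.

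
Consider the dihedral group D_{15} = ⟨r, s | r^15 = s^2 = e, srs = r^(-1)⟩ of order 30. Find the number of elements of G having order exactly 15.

8

The elements of order 15 are: r, r^2, r^4, r^7, r^8, r^11, r^13, r^14.
That's 8.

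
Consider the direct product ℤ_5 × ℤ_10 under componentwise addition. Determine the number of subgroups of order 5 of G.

|G| = 50 and 5 | 50, so subgroups of order 5 are possible by Lagrange.
The subgroups of order 5 are: {(0,0), (0,2), (0,4), (0,6), (0,8)}; {(0,0), (1,0), (2,0), (3,0), (4,0)}; {(0,0), (1,2), (2,4), (3,6), (4,8)}; {(0,0), (1,4), (2,8), (3,2), (4,6)}; … (6 in all).
So G has 6 subgroups of order 5.

6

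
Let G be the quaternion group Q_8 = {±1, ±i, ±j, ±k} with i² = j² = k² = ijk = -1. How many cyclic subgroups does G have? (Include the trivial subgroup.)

Each element a generates a cyclic subgroup ⟨a⟩; distinct elements may generate the same one (a cyclic group of order d has φ(d) generators).
Cyclic subgroups by order — order 1: 1; order 2: 1; order 4: 3.
Total: 5.

5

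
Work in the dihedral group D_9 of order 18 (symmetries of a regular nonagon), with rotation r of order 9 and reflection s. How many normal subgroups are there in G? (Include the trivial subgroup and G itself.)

4

G has 16 subgroups. Checking conjugation-invariance by order — order 1: 1/1 normal; order 2: 0/9 normal; order 3: 1/1 normal; order 6: 0/3 normal; order 9: 1/1 normal; order 18: 1/1 normal.
Total normal subgroups: 4.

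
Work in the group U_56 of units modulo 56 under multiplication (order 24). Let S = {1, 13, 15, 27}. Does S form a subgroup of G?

Yes

|S| = 4 divides |G| = 24, consistent with Lagrange.
S contains the identity, every element's inverse is in S, and S is closed under ·: it is a subgroup.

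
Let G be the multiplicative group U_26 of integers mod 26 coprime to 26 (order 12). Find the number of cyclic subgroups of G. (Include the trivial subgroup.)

6

Group the elements of G by the cyclic subgroup they generate; each cyclic subgroup of order d accounts for φ(d) elements.
Cyclic subgroups by order — order 1: 1; order 2: 1; order 3: 1; order 4: 1; order 6: 1; order 12: 1.
Total: 6.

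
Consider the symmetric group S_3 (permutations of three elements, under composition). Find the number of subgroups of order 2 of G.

3

|G| = 6 and 2 | 6, so subgroups of order 2 are possible by Lagrange.
The subgroups of order 2 are: {e, (1 2)}; {e, (1 3)}; {e, (2 3)}.
So G has 3 subgroups of order 2.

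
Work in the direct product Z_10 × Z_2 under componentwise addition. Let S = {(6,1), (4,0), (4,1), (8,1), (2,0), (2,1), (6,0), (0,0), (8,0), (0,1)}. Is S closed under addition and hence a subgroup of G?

|S| = 10 divides |G| = 20, consistent with Lagrange.
S contains the identity, every element's inverse is in S, and S is closed under +: it is a subgroup.
In fact S = ⟨(2,1)⟩.

Yes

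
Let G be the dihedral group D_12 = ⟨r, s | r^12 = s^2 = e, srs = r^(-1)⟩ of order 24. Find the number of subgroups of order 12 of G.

3

|G| = 24 and 12 | 24, so subgroups of order 12 are possible by Lagrange.
The subgroups of order 12 are: {e, r, r^2, r^3, r^4, r^5, r^6, r^7, r^8, r^9, r^10, r^11}; {e, r^2, r^4, r^6, r^8, r^10, s, r^2s, r^4s, r^6s, r^8s, r^10s}; {e, r^2, r^4, r^6, r^8, r^10, rs, r^3s, r^5s, r^7s, r^9s, r^11s}.
So G has 3 subgroups of order 12.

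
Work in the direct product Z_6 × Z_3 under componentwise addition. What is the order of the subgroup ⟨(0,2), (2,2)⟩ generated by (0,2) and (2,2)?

9

|⟨(0,2)⟩| = 3 and |⟨(2,2)⟩| = 3, so |H| is a multiple of lcm(3, 3) = 3 and divides |G| = 18.
Closing under the operation: H = {(0,0), (0,1), (0,2), (2,0), (2,1), (2,2), (4,0), (4,1), (4,2)}, so |H| = 9.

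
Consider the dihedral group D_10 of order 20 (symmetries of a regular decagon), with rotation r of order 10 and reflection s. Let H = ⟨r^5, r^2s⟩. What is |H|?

4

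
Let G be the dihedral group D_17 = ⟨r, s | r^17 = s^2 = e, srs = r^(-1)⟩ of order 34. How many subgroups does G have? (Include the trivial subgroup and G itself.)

20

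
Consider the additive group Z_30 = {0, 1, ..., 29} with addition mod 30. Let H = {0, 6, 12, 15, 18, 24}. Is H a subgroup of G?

Closure fails: 18 + 15 = 3 ∉ H. So H is not a subgroup.

No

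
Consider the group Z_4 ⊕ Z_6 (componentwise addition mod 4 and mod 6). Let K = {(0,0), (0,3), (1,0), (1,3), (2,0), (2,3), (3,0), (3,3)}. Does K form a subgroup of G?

|K| = 8 divides |G| = 24, consistent with Lagrange.
K contains the identity, every element's inverse is in K, and K is closed under +: it is a subgroup.

Yes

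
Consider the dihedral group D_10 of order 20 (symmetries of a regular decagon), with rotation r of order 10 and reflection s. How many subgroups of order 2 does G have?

11

|G| = 20 and 2 | 20, so subgroups of order 2 are possible by Lagrange.
The subgroups of order 2 are: {e, r^2s}; {e, r^3s}; {e, r^4s}; {e, r^5}; … (11 in all).
So G has 11 subgroups of order 2.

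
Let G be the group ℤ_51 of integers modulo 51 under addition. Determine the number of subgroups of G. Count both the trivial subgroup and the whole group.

A cyclic group of order 51 has exactly one subgroup for each divisor of 51.
Divisors of 51: 1, 3, 17, 51.
So ℤ_51 has 4 subgroups.

4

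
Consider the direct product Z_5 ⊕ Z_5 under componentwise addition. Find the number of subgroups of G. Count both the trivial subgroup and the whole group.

8

|G| = 25, so by Lagrange every subgroup order divides 25. Divisors: 1, 5, 25.
Subgroups by order — order 1: 1; order 5: 6; order 25: 1.
Total: 1 + 6 + 1 = 8.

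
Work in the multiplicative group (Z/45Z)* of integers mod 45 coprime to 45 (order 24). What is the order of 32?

12

Compute successive powers of 32 mod 45: 32, 34, 8, 31, 2, 19, 23, 16, …; 32^12 ≡ 1 (mod 45).
So |⟨32⟩| = 12.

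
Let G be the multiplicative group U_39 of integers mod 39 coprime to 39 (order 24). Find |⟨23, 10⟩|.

|⟨23⟩| = 6 and |⟨10⟩| = 6, so |H| is a multiple of lcm(6, 6) = 6 and divides |G| = 24.
Closing under the operation: H = {1, 4, 10, 14, 16, 17, 22, 23, 25, 29, 35, 38}, so |H| = 12.

12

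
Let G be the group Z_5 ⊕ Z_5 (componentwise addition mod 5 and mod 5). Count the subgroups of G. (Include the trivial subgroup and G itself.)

|G| = 25, so by Lagrange every subgroup order divides 25. Divisors: 1, 5, 25.
Subgroups by order — order 1: 1; order 5: 6; order 25: 1.
Total: 1 + 6 + 1 = 8.

8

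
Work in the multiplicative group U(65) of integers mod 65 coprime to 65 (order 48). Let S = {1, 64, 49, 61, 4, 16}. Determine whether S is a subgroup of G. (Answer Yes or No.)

Yes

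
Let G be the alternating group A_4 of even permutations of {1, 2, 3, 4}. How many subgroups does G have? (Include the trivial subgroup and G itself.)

|G| = 12, so by Lagrange every subgroup order divides 12. Divisors: 1, 2, 3, 4, 6, 12.
Subgroups by order — order 1: 1; order 2: 3; order 3: 4; order 4: 1; order 6: 0; order 12: 1.
Total: 1 + 3 + 4 + 1 + 0 + 1 = 10.

10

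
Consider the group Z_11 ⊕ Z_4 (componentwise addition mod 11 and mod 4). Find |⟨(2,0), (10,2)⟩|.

22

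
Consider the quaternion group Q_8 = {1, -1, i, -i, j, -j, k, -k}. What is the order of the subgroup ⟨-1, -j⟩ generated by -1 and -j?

|⟨-1⟩| = 2 and |⟨-j⟩| = 4, so |H| is a multiple of lcm(2, 4) = 4 and divides |G| = 8.
Closing under the operation: H = {1, -1, j, -j}, so |H| = 4.

4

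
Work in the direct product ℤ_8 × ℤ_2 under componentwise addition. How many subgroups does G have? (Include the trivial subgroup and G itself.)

11

|G| = 16, so by Lagrange every subgroup order divides 16. Divisors: 1, 2, 4, 8, 16.
Subgroups by order — order 1: 1; order 2: 3; order 4: 3; order 8: 3; order 16: 1.
Total: 1 + 3 + 3 + 3 + 1 = 11.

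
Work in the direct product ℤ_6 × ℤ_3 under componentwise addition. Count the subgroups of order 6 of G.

4

|G| = 18 and 6 | 18, so subgroups of order 6 are possible by Lagrange.
The subgroups of order 6 are: {(0,0), (0,1), (0,2), (3,0), (3,1), (3,2)}; {(0,0), (1,0), (2,0), (3,0), (4,0), (5,0)}; {(0,0), (1,1), (2,2), (3,0), (4,1), (5,2)}; {(0,0), (1,2), (2,1), (3,0), (4,2), (5,1)}.
So G has 4 subgroups of order 6.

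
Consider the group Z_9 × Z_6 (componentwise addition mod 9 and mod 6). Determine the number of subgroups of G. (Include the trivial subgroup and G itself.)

|G| = 54, so by Lagrange every subgroup order divides 54. Divisors: 1, 2, 3, 6, 9, 18, 27, 54.
Subgroups by order — order 1: 1; order 2: 1; order 3: 4; order 6: 4; order 9: 4; order 18: 4; order 27: 1; order 54: 1.
Total: 1 + 1 + 4 + 4 + 4 + 4 + 1 + 1 = 20.

20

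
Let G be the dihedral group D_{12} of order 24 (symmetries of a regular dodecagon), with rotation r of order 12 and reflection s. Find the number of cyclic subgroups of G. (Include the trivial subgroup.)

Each element a generates a cyclic subgroup ⟨a⟩; distinct elements may generate the same one (a cyclic group of order d has φ(d) generators).
Cyclic subgroups by order — order 1: 1; order 2: 13; order 3: 1; order 4: 1; order 6: 1; order 12: 1.
Total: 18.

18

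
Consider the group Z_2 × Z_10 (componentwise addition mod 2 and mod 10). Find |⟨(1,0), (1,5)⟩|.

|⟨(1,0)⟩| = 2 and |⟨(1,5)⟩| = 2, so |H| is a multiple of lcm(2, 2) = 2 and divides |G| = 20.
Closing under the operation: H = {(0,0), (0,5), (1,0), (1,5)}, so |H| = 4.

4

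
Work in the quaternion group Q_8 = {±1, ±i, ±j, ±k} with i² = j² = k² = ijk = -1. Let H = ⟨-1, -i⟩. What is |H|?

4

|⟨-1⟩| = 2 and |⟨-i⟩| = 4, so |H| is a multiple of lcm(2, 4) = 4 and divides |G| = 8.
Closing under the operation: H = {1, -1, i, -i}, so |H| = 4.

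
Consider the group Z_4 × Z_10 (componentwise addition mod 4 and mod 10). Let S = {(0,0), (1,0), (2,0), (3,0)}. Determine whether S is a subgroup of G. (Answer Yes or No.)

|S| = 4 divides |G| = 40, consistent with Lagrange.
S contains the identity, every element's inverse is in S, and S is closed under +: it is a subgroup.
In fact S = ⟨(1,0)⟩.

Yes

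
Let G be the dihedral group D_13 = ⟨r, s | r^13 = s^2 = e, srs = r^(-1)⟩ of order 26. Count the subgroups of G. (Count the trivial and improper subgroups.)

16

|G| = 26, so by Lagrange every subgroup order divides 26. Divisors: 1, 2, 13, 26.
Subgroups by order — order 1: 1; order 2: 13; order 13: 1; order 26: 1.
Total: 1 + 13 + 1 + 1 = 16.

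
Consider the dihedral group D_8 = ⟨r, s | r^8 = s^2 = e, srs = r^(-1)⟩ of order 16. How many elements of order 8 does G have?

4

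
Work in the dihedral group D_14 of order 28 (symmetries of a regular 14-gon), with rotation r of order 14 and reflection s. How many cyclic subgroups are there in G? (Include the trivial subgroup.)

18

Group the elements of G by the cyclic subgroup they generate; each cyclic subgroup of order d accounts for φ(d) elements.
Cyclic subgroups by order — order 1: 1; order 2: 15; order 7: 1; order 14: 1.
Total: 18.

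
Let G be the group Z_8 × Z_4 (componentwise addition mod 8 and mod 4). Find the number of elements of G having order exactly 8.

16

An element (a,b) has order lcm(ord(a), ord(b)); count pairs with lcm equal to 8.
Enumerating gives 16 such elements.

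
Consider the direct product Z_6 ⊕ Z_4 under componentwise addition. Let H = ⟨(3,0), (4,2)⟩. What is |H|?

|⟨(3,0)⟩| = 2 and |⟨(4,2)⟩| = 6, so |H| is a multiple of lcm(2, 6) = 6 and divides |G| = 24.
Closing under the operation: H = {(0,0), (0,2), (1,0), (1,2), (2,0), (2,2), (3,0), (3,2), (4,0), (4,2), (5,0), (5,2)}, so |H| = 12.

12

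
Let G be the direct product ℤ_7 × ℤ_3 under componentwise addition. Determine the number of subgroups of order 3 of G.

|G| = 21 and 3 | 21, so subgroups of order 3 are possible by Lagrange.
The subgroups of order 3 are: {(0,0), (0,1), (0,2)}.
So G has 1 subgroup of order 3.

1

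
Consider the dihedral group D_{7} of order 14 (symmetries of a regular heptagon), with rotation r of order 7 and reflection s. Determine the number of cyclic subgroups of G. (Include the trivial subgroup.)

9

Each element a generates a cyclic subgroup ⟨a⟩; distinct elements may generate the same one (a cyclic group of order d has φ(d) generators).
Cyclic subgroups by order — order 1: 1; order 2: 7; order 7: 1.
Total: 9.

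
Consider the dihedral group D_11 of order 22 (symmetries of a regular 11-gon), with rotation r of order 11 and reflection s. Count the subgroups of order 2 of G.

|G| = 22 and 2 | 22, so subgroups of order 2 are possible by Lagrange.
The subgroups of order 2 are: {e, r^10s}; {e, r^2s}; {e, r^3s}; {e, r^4s}; … (11 in all).
So G has 11 subgroups of order 2.

11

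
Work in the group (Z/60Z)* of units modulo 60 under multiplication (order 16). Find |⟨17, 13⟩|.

|⟨17⟩| = 4 and |⟨13⟩| = 4, so |H| is a multiple of lcm(4, 4) = 4 and divides |G| = 16.
Closing under the operation: H = {1, 13, 17, 29, 37, 41, 49, 53}, so |H| = 8.

8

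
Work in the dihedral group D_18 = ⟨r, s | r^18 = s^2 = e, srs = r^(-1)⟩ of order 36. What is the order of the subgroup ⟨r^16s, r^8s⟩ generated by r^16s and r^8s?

18

|⟨r^16s⟩| = 2 and |⟨r^8s⟩| = 2, so |H| is a multiple of lcm(2, 2) = 2 and divides |G| = 36.
Closing under the operation: H = {e, r^2, r^4, r^6, r^8, r^10, r^12, r^14, r^16, s, r^2s, r^4s, r^6s, r^8s, r^10s, r^12s, r^14s, r^16s}, so |H| = 18.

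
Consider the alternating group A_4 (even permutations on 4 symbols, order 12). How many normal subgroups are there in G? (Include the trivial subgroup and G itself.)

3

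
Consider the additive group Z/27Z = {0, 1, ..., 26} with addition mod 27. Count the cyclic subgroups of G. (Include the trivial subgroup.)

4

A cyclic subgroup of order d is generated by each of its φ(d) elements of order d, so the cyclic subgroups of order d number (#elements of order d)/φ(d).
Cyclic subgroups by order — order 1: 1; order 3: 1; order 9: 1; order 27: 1.
Total: 4.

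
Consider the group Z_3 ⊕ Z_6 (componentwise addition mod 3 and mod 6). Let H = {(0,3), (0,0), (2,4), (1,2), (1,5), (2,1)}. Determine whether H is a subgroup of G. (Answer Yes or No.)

Yes

|H| = 6 divides |G| = 18, consistent with Lagrange.
H contains the identity, every element's inverse is in H, and H is closed under +: it is a subgroup.
In fact H = ⟨(2,1)⟩.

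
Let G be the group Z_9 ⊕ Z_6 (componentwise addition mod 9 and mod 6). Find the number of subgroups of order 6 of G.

|G| = 54 and 6 | 54, so subgroups of order 6 are possible by Lagrange.
The subgroups of order 6 are: {(0,0), (0,1), (0,2), (0,3), (0,4), (0,5)}; {(0,0), (0,3), (3,0), (3,3), (6,0), (6,3)}; {(0,0), (0,3), (3,1), (3,4), (6,2), (6,5)}; {(0,0), (0,3), (3,2), (3,5), (6,1), (6,4)}.
So G has 4 subgroups of order 6.

4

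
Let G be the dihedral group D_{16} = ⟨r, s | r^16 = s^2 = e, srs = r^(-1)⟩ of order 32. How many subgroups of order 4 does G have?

|G| = 32 and 4 | 32, so subgroups of order 4 are possible by Lagrange.
The subgroups of order 4 are: {e, r^8, r^2s, r^10s}; {e, r^8, r^3s, r^11s}; {e, r^4, r^8, r^12}; {e, r^8, r^4s, r^12s}; … (9 in all).
So G has 9 subgroups of order 4.

9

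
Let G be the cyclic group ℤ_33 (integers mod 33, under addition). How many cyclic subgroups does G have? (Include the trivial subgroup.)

Group the elements of G by the cyclic subgroup they generate; each cyclic subgroup of order d accounts for φ(d) elements.
Cyclic subgroups by order — order 1: 1; order 3: 1; order 11: 1; order 33: 1.
Total: 4.

4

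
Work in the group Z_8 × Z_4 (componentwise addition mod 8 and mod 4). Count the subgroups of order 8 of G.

|G| = 32 and 8 | 32, so subgroups of order 8 are possible by Lagrange.
The subgroups of order 8 are: {(0,0), (0,1), (0,2), (0,3), (4,0), (4,1), (4,2), (4,3)}; {(0,0), (0,2), (2,0), (2,2), (4,0), (4,2), (6,0), (6,2)}; {(0,0), (0,2), (2,1), (2,3), (4,0), (4,2), (6,1), (6,3)}; {(0,0), (1,0), (2,0), (3,0), (4,0), (5,0), (6,0), (7,0)}; … (7 in all).
So G has 7 subgroups of order 8.

7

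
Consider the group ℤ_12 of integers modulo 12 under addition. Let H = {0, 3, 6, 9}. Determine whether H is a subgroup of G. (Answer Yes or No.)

Yes

|H| = 4 divides |G| = 12, consistent with Lagrange.
H contains the identity, every element's inverse is in H, and H is closed under +: it is a subgroup.
In fact H = ⟨9⟩.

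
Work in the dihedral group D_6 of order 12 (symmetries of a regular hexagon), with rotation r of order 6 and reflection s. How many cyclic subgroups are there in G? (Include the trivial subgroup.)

10

Each element a generates a cyclic subgroup ⟨a⟩; distinct elements may generate the same one (a cyclic group of order d has φ(d) generators).
Cyclic subgroups by order — order 1: 1; order 2: 7; order 3: 1; order 6: 1.
Total: 10.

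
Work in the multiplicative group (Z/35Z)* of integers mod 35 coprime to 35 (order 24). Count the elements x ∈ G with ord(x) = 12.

The elements of order 12 are: 2, 3, 12, 17, 18, 23, 32, 33.
That's 8.

8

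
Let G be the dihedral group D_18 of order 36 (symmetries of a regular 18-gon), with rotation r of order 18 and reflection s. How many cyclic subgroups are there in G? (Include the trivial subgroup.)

24

A cyclic subgroup of order d is generated by each of its φ(d) elements of order d, so the cyclic subgroups of order d number (#elements of order d)/φ(d).
Cyclic subgroups by order — order 1: 1; order 2: 19; order 3: 1; order 6: 1; order 9: 1; order 18: 1.
Total: 24.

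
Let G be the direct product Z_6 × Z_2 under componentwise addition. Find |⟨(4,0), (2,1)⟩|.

|⟨(4,0)⟩| = 3 and |⟨(2,1)⟩| = 6, so |H| is a multiple of lcm(3, 6) = 6 and divides |G| = 12.
Closing under the operation: H = {(0,0), (0,1), (2,0), (2,1), (4,0), (4,1)}, so |H| = 6.

6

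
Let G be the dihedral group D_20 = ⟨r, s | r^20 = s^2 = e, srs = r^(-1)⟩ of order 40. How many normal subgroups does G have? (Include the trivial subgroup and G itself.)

G has 48 subgroups. Checking conjugation-invariance by order — order 1: 1/1 normal; order 2: 1/21 normal; order 4: 1/11 normal; order 5: 1/1 normal; order 8: 0/5 normal; order 10: 1/5 normal; order 20: 3/3 normal; order 40: 1/1 normal.
Total normal subgroups: 9.

9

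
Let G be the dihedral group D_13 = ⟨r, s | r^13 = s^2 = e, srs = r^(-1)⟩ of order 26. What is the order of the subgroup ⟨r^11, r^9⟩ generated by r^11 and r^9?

13

|⟨r^11⟩| = 13 and |⟨r^9⟩| = 13, so |H| is a multiple of lcm(13, 13) = 13 and divides |G| = 26.
Closing under the operation: H = {e, r, r^2, r^3, r^4, r^5, r^6, r^7, r^8, r^9, r^10, r^11, r^12}, so |H| = 13.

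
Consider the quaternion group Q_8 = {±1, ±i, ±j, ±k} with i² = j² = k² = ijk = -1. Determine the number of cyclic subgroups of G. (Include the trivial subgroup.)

5

A cyclic subgroup of order d is generated by each of its φ(d) elements of order d, so the cyclic subgroups of order d number (#elements of order d)/φ(d).
Cyclic subgroups by order — order 1: 1; order 2: 1; order 4: 3.
Total: 5.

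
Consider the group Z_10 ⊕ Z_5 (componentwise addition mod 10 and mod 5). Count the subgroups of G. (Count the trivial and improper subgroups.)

|G| = 50, so by Lagrange every subgroup order divides 50. Divisors: 1, 2, 5, 10, 25, 50.
Subgroups by order — order 1: 1; order 2: 1; order 5: 6; order 10: 6; order 25: 1; order 50: 1.
Total: 1 + 1 + 6 + 6 + 1 + 1 = 16.

16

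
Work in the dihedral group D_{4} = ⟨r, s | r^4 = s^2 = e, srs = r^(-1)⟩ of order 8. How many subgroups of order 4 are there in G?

3

|G| = 8 and 4 | 8, so subgroups of order 4 are possible by Lagrange.
The subgroups of order 4 are: {e, r, r^2, r^3}; {e, r^2, s, r^2s}; {e, r^2, rs, r^3s}.
So G has 3 subgroups of order 4.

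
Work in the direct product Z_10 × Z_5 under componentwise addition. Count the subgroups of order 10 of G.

6

|G| = 50 and 10 | 50, so subgroups of order 10 are possible by Lagrange.
The subgroups of order 10 are: {(0,0), (0,1), (0,2), (0,3), (0,4), (5,0), (5,1), (5,2), (5,3), (5,4)}; {(0,0), (1,0), (2,0), (3,0), (4,0), (5,0), (6,0), (7,0), (8,0), (9,0)}; {(0,0), (1,1), (2,2), (3,3), (4,4), (5,0), (6,1), (7,2), (8,3), (9,4)}; {(0,0), (1,2), (2,4), (3,1), (4,3), (5,0), (6,2), (7,4), (8,1), (9,3)}; … (6 in all).
So G has 6 subgroups of order 10.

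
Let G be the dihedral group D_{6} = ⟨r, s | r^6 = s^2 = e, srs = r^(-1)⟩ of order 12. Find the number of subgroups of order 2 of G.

7

|G| = 12 and 2 | 12, so subgroups of order 2 are possible by Lagrange.
The subgroups of order 2 are: {e, r^2s}; {e, r^3}; {e, r^3s}; {e, r^4s}; … (7 in all).
So G has 7 subgroups of order 2.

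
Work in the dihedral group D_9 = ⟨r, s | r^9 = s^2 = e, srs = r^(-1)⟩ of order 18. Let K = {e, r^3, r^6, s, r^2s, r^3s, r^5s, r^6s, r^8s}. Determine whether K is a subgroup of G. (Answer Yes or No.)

No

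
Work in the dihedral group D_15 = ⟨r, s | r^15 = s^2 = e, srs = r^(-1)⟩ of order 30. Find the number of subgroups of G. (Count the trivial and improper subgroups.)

28

|G| = 30, so by Lagrange every subgroup order divides 30. Divisors: 1, 2, 3, 5, 6, 10, 15, 30.
Subgroups by order — order 1: 1; order 2: 15; order 3: 1; order 5: 1; order 6: 5; order 10: 3; order 15: 1; order 30: 1.
Total: 1 + 15 + 1 + 1 + 5 + 3 + 1 + 1 = 28.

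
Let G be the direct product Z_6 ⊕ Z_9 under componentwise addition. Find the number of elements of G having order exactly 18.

18

An element (a,b) has order lcm(ord(a), ord(b)); count pairs with lcm equal to 18.
Enumerating gives 18 such elements.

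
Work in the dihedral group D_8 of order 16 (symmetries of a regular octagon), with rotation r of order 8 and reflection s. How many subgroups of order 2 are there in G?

9

|G| = 16 and 2 | 16, so subgroups of order 2 are possible by Lagrange.
The subgroups of order 2 are: {e, r^2s}; {e, r^3s}; {e, r^4}; {e, r^4s}; … (9 in all).
So G has 9 subgroups of order 2.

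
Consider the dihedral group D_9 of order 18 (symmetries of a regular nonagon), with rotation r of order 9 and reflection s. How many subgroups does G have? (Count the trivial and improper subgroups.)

16

|G| = 18, so by Lagrange every subgroup order divides 18. Divisors: 1, 2, 3, 6, 9, 18.
Subgroups by order — order 1: 1; order 2: 9; order 3: 1; order 6: 3; order 9: 1; order 18: 1.
Total: 1 + 9 + 1 + 3 + 1 + 1 = 16.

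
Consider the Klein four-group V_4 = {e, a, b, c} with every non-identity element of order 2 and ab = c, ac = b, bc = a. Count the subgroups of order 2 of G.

|G| = 4 and 2 | 4, so subgroups of order 2 are possible by Lagrange.
The subgroups of order 2 are: {e, a}; {e, b}; {e, c}.
So G has 3 subgroups of order 2.

3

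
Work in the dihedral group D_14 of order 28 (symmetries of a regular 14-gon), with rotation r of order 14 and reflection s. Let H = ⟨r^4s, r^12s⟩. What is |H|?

14

|⟨r^4s⟩| = 2 and |⟨r^12s⟩| = 2, so |H| is a multiple of lcm(2, 2) = 2 and divides |G| = 28.
Closing under the operation: H = {e, r^2, r^4, r^6, r^8, r^10, r^12, s, r^2s, r^4s, r^6s, r^8s, r^10s, r^12s}, so |H| = 14.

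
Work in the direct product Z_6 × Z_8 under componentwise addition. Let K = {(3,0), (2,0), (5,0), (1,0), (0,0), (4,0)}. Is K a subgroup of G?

|K| = 6 divides |G| = 48, consistent with Lagrange.
K contains the identity, every element's inverse is in K, and K is closed under +: it is a subgroup.
In fact K = ⟨(5,0)⟩.

Yes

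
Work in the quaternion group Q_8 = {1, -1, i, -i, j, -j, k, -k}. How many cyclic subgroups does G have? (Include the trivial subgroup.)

5

Group the elements of G by the cyclic subgroup they generate; each cyclic subgroup of order d accounts for φ(d) elements.
Cyclic subgroups by order — order 1: 1; order 2: 1; order 4: 3.
Total: 5.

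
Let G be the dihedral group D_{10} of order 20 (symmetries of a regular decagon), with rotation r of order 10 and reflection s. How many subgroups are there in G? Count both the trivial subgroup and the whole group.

|G| = 20, so by Lagrange every subgroup order divides 20. Divisors: 1, 2, 4, 5, 10, 20.
Subgroups by order — order 1: 1; order 2: 11; order 4: 5; order 5: 1; order 10: 3; order 20: 1.
Total: 1 + 11 + 5 + 1 + 3 + 1 = 22.

22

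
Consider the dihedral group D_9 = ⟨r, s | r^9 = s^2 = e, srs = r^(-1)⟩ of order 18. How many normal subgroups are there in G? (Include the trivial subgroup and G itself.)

G has 16 subgroups. Checking conjugation-invariance by order — order 1: 1/1 normal; order 2: 0/9 normal; order 3: 1/1 normal; order 6: 0/3 normal; order 9: 1/1 normal; order 18: 1/1 normal.
Total normal subgroups: 4.

4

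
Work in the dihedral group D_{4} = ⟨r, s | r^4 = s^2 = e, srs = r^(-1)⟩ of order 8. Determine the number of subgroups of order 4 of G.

3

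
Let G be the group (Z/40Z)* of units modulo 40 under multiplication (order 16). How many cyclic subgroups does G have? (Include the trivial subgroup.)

12

A cyclic subgroup of order d is generated by each of its φ(d) elements of order d, so the cyclic subgroups of order d number (#elements of order d)/φ(d).
Cyclic subgroups by order — order 1: 1; order 2: 7; order 4: 4.
Total: 12.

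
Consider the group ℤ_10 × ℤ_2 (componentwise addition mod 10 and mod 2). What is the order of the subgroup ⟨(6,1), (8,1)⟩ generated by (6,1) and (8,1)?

10

|⟨(6,1)⟩| = 10 and |⟨(8,1)⟩| = 10, so |H| is a multiple of lcm(10, 10) = 10 and divides |G| = 20.
Closing under the operation: H = {(0,0), (0,1), (2,0), (2,1), (4,0), (4,1), (6,0), (6,1), (8,0), (8,1)}, so |H| = 10.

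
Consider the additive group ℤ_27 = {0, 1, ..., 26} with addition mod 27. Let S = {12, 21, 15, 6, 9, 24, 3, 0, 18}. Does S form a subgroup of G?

|S| = 9 divides |G| = 27, consistent with Lagrange.
S contains the identity, every element's inverse is in S, and S is closed under +: it is a subgroup.
In fact S = ⟨3⟩.

Yes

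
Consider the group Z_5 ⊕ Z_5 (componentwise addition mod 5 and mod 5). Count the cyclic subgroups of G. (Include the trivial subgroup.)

7

A cyclic subgroup of order d is generated by each of its φ(d) elements of order d, so the cyclic subgroups of order d number (#elements of order d)/φ(d).
Cyclic subgroups by order — order 1: 1; order 5: 6.
Total: 7.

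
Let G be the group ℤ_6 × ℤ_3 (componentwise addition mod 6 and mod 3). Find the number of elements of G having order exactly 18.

An element (a,b) has order lcm(ord(a), ord(b)); count pairs with lcm equal to 18.
Enumerating gives 0 such elements.

0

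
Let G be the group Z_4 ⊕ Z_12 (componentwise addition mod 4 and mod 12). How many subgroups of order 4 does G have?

|G| = 48 and 4 | 48, so subgroups of order 4 are possible by Lagrange.
The subgroups of order 4 are: {(0,0), (0,3), (0,6), (0,9)}; {(0,0), (0,6), (2,0), (2,6)}; {(0,0), (0,6), (2,3), (2,9)}; {(0,0), (1,0), (2,0), (3,0)}; … (7 in all).
So G has 7 subgroups of order 4.

7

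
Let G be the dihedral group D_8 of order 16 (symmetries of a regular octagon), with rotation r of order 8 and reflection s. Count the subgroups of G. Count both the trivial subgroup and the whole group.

19

|G| = 16, so by Lagrange every subgroup order divides 16. Divisors: 1, 2, 4, 8, 16.
Subgroups by order — order 1: 1; order 2: 9; order 4: 5; order 8: 3; order 16: 1.
Total: 1 + 9 + 5 + 3 + 1 = 19.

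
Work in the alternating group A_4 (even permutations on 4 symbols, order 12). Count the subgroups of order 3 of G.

|G| = 12 and 3 | 12, so subgroups of order 3 are possible by Lagrange.
The subgroups of order 3 are: {e, (1 2 3), (1 3 2)}; {e, (1 2 4), (1 4 2)}; {e, (1 3 4), (1 4 3)}; {e, (2 3 4), (2 4 3)}.
So G has 4 subgroups of order 3.

4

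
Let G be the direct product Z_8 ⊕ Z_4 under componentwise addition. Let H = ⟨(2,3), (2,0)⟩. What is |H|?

|⟨(2,3)⟩| = 4 and |⟨(2,0)⟩| = 4, so |H| is a multiple of lcm(4, 4) = 4 and divides |G| = 32.
Closing under the operation: H = {(0,0), (0,1), (0,2), (0,3), (2,0), (2,1), (2,2), (2,3), (4,0), (4,1), (4,2), (4,3), (6,0), (6,1), (6,2), (6,3)}, so |H| = 16.

16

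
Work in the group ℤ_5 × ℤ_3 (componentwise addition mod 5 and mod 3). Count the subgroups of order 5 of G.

|G| = 15 and 5 | 15, so subgroups of order 5 are possible by Lagrange.
The subgroups of order 5 are: {(0,0), (1,0), (2,0), (3,0), (4,0)}.
So G has 1 subgroup of order 5.

1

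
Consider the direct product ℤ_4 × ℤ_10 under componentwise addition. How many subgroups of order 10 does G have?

3

|G| = 40 and 10 | 40, so subgroups of order 10 are possible by Lagrange.
The subgroups of order 10 are: {(0,0), (0,1), (0,2), (0,3), (0,4), (0,5), (0,6), (0,7), (0,8), (0,9)}; {(0,0), (0,2), (0,4), (0,6), (0,8), (2,0), (2,2), (2,4), (2,6), (2,8)}; {(0,0), (0,2), (0,4), (0,6), (0,8), (2,1), (2,3), (2,5), (2,7), (2,9)}.
So G has 3 subgroups of order 10.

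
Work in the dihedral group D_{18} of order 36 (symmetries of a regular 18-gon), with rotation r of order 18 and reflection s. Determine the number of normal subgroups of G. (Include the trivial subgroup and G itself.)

G has 45 subgroups. Checking conjugation-invariance by order — order 1: 1/1 normal; order 2: 1/19 normal; order 3: 1/1 normal; order 4: 0/9 normal; order 6: 1/7 normal; order 9: 1/1 normal; order 12: 0/3 normal; order 18: 3/3 normal; order 36: 1/1 normal.
Total normal subgroups: 9.

9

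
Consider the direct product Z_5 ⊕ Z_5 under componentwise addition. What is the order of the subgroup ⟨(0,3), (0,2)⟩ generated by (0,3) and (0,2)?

|⟨(0,3)⟩| = 5 and |⟨(0,2)⟩| = 5, so |H| is a multiple of lcm(5, 5) = 5 and divides |G| = 25.
Closing under the operation: H = {(0,0), (0,1), (0,2), (0,3), (0,4)}, so |H| = 5.

5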